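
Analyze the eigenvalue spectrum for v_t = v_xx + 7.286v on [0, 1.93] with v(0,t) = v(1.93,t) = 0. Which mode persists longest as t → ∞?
Eigenvalues: λₙ = n²π²/1.93² - 7.286.
First three modes:
  n=1: λ₁ = π²/1.93² - 7.286 ≈ -4.636
  n=2: λ₂ = 4π²/1.93² - 7.286 ≈ 3.313
  n=3: λ₃ = 9π²/1.93² - 7.286 ≈ 16.561
Since π²/1.93² ≈ 2.65 < 7.286, λ₁ < 0.
The n=1 mode grows fastest (−λₙ is largest for n=1) → dominates.
Asymptotic: v ~ c₁ sin(πx/1.93) e^{4.636t} (exponential growth at rate −λ₁ ≈ 4.636).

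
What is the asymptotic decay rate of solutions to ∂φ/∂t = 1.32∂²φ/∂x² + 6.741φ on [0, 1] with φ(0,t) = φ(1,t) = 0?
Eigenvalues: λₙ = 1.32n²π²/1² - 6.741.
First three modes:
  n=1: λ₁ = 1.32π² - 6.741 ≈ 6.287
  n=2: λ₂ = 5.28π² - 6.741 ≈ 45.371
  n=3: λ₃ = 11.88π² - 6.741 ≈ 110.51
Since 1.32π² ≈ 13.028 > 6.741, all λₙ > 0.
The n=1 mode decays slowest → dominates as t → ∞.
Asymptotic: φ ~ c₁ sin(πx/1) e^{-λ₁t} with decay rate λ₁ ≈ 6.287.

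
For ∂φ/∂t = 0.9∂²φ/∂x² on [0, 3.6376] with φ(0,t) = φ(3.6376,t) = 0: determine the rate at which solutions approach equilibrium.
Eigenvalues: λₙ = 0.9n²π²/3.6376².
First three modes:
  n=1: λ₁ = 0.9π²/3.6376² ≈ 0.671
  n=2: λ₂ = 3.6π²/3.6376² ≈ 2.685 (4× faster decay)
  n=3: λ₃ = 8.1π²/3.6376² ≈ 6.042 (9× faster decay)
As t → ∞, higher modes decay exponentially faster. The n=1 mode dominates: φ ~ c₁ sin(πx/3.6376) e^{-λ₁t}.
Decay rate: λ₁ = 0.9π²/3.6376² ≈ 0.671.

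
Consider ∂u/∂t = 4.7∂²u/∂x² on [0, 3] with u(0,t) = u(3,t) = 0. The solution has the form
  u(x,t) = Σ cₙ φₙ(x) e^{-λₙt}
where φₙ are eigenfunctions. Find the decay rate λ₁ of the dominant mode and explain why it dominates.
Eigenvalues: λₙ = 4.7n²π²/3².
First three modes:
  n=1: λ₁ = 4.7π²/3² ≈ 5.154
  n=2: λ₂ = 18.8π²/3² ≈ 20.617 (4× faster decay)
  n=3: λ₃ = 42.3π²/3² ≈ 46.387 (9× faster decay)
As t → ∞, higher modes decay exponentially faster. The n=1 mode dominates: u ~ c₁ sin(πx/3) e^{-λ₁t}.
Decay rate: λ₁ = 4.7π²/3² ≈ 5.154.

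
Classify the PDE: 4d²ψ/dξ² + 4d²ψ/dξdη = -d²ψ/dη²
Rewriting in standard form: 4d²ψ/dξ² + 4d²ψ/dξdη + d²ψ/dη² = 0. A = 4, B = 4, C = 1. Discriminant B² - 4AC = 0. Since 0 = 0, parabolic.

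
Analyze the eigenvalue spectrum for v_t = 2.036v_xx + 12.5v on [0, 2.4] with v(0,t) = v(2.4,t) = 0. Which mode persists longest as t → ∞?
Eigenvalues: λₙ = 2.036n²π²/2.4² - 12.5.
First three modes:
  n=1: λ₁ = 2.036π²/2.4² - 12.5 ≈ -9.011
  n=2: λ₂ = 8.144π²/2.4² - 12.5 ≈ 1.455
  n=3: λ₃ = 18.324π²/2.4² - 12.5 ≈ 18.898
Since 2.036π²/2.4² ≈ 3.489 < 12.5, λ₁ < 0.
The n=1 mode grows fastest (−λₙ is largest for n=1) → dominates.
Asymptotic: v ~ c₁ sin(πx/2.4) e^{9.011t} (exponential growth at rate −λ₁ ≈ 9.011).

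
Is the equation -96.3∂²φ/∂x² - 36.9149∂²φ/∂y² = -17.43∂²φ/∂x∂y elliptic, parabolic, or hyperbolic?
Rewriting in standard form: -96.3∂²φ/∂x² + 17.43∂²φ/∂x∂y - 36.9149∂²φ/∂y² = 0. Computing B² - 4AC with A = -96.3, B = 17.43, C = -36.9149: discriminant = -13915.81458 (negative). Answer: elliptic.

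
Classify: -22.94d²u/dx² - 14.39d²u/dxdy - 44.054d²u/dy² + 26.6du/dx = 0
Elliptic (discriminant = -3835.32294).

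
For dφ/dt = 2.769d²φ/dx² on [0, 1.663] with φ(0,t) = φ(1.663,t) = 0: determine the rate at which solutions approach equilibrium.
Eigenvalues: λₙ = 2.769n²π²/1.663².
First three modes:
  n=1: λ₁ = 2.769π²/1.663² ≈ 9.882
  n=2: λ₂ = 11.076π²/1.663² ≈ 39.527 (4× faster decay)
  n=3: λ₃ = 24.921π²/1.663² ≈ 88.937 (9× faster decay)
As t → ∞, higher modes decay exponentially faster. The n=1 mode dominates: φ ~ c₁ sin(πx/1.663) e^{-λ₁t}.
Decay rate: λ₁ = 2.769π²/1.663² ≈ 9.882.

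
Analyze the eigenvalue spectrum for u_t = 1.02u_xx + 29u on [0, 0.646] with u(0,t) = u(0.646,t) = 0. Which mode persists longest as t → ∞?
Eigenvalues: λₙ = 1.02n²π²/0.646² - 29.
First three modes:
  n=1: λ₁ = 1.02π²/0.646² - 29 ≈ -4.877
  n=2: λ₂ = 4.08π²/0.646² - 29 ≈ 67.493
  n=3: λ₃ = 9.18π²/0.646² - 29 ≈ 188.109
Since 1.02π²/0.646² ≈ 24.123 < 29, λ₁ < 0.
The n=1 mode grows fastest (−λₙ is largest for n=1) → dominates.
Asymptotic: u ~ c₁ sin(πx/0.646) e^{4.877t} (exponential growth at rate −λ₁ ≈ 4.877).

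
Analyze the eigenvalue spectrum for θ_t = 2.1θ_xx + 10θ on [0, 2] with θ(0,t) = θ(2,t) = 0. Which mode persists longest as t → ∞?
Eigenvalues: λₙ = 2.1n²π²/2² - 10.
First three modes:
  n=1: λ₁ = 2.1π²/2² - 10 ≈ -4.818
  n=2: λ₂ = 8.4π²/2² - 10 ≈ 10.726
  n=3: λ₃ = 18.9π²/2² - 10 ≈ 36.634
Since 2.1π²/2² ≈ 5.182 < 10, λ₁ < 0.
The n=1 mode grows fastest (−λₙ is largest for n=1) → dominates.
Asymptotic: θ ~ c₁ sin(πx/2) e^{4.818t} (exponential growth at rate −λ₁ ≈ 4.818).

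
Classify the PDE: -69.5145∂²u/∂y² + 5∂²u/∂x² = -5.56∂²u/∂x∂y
Rewriting in standard form: 5∂²u/∂x² + 5.56∂²u/∂x∂y - 69.5145∂²u/∂y² = 0. A = 5, B = 5.56, C = -69.5145. Discriminant B² - 4AC = 1421.2036. Since 1421.2036 > 0, hyperbolic.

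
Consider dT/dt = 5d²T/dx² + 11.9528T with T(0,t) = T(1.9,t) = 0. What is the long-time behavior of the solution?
As t → ∞, T → 0. Diffusion dominates reaction (r=11.9528 < κπ²/L²≈13.67); solution decays.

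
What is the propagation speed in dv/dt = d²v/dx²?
Infinite. The heat equation is parabolic, not hyperbolic, so disturbances propagate instantly.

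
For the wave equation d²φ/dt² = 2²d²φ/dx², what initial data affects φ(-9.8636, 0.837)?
Domain of dependence: [-11.5376, -8.1896]. Signals travel at speed 2, so data within |x - -9.8636| ≤ 2·0.837 = 1.674 can reach the point.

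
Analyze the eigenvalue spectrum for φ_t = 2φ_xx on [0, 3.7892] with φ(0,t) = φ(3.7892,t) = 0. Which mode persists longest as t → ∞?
Eigenvalues: λₙ = 2n²π²/3.7892².
First three modes:
  n=1: λ₁ = 2π²/3.7892² ≈ 1.375
  n=2: λ₂ = 8π²/3.7892² ≈ 5.499 (4× faster decay)
  n=3: λ₃ = 18π²/3.7892² ≈ 12.373 (9× faster decay)
As t → ∞, higher modes decay exponentially faster. The n=1 mode dominates: φ ~ c₁ sin(πx/3.7892) e^{-λ₁t}.
Decay rate: λ₁ = 2π²/3.7892² ≈ 1.375.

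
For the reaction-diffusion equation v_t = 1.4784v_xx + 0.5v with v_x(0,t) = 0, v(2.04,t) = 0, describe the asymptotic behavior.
v → 0. Diffusion dominates reaction (r=0.5 < κπ²/(4L²)≈0.88); solution decays.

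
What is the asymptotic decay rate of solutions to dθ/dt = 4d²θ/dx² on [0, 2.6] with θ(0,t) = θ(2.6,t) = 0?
Eigenvalues: λₙ = 4n²π²/2.6².
First three modes:
  n=1: λ₁ = 4π²/2.6² ≈ 5.84
  n=2: λ₂ = 16π²/2.6² ≈ 23.36 (4× faster decay)
  n=3: λ₃ = 36π²/2.6² ≈ 52.56 (9× faster decay)
As t → ∞, higher modes decay exponentially faster. The n=1 mode dominates: θ ~ c₁ sin(πx/2.6) e^{-λ₁t}.
Decay rate: λ₁ = 4π²/2.6² ≈ 5.84.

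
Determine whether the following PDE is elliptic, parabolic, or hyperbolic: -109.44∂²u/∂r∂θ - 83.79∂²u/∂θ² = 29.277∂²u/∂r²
Rewriting in standard form: -29.277∂²u/∂r² - 109.44∂²u/∂r∂θ - 83.79∂²u/∂θ² = 0. Coefficients: A = -29.277, B = -109.44, C = -83.79. B² - 4AC = 2164.63428, which is positive, so the equation is hyperbolic.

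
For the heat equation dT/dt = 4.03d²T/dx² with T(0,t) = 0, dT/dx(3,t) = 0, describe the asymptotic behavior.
T → 0. Heat escapes through the Dirichlet boundary.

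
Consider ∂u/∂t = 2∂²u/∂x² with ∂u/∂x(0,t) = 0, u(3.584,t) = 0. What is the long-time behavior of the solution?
As t → ∞, u → 0. Heat escapes through the Dirichlet boundary.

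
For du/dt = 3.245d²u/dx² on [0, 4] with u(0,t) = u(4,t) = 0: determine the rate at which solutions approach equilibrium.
Eigenvalues: λₙ = 3.245n²π²/4².
First three modes:
  n=1: λ₁ = 3.245π²/4² ≈ 2.002
  n=2: λ₂ = 12.98π²/4² ≈ 8.007 (4× faster decay)
  n=3: λ₃ = 29.205π²/4² ≈ 18.015 (9× faster decay)
As t → ∞, higher modes decay exponentially faster. The n=1 mode dominates: u ~ c₁ sin(πx/4) e^{-λ₁t}.
Decay rate: λ₁ = 3.245π²/4² ≈ 2.002.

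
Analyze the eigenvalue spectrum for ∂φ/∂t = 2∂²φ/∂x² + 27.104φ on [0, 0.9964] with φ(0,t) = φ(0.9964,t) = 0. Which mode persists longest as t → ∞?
Eigenvalues: λₙ = 2n²π²/0.9964² - 27.104.
First three modes:
  n=1: λ₁ = 2π²/0.9964² - 27.104 ≈ -7.222
  n=2: λ₂ = 8π²/0.9964² - 27.104 ≈ 52.424
  n=3: λ₃ = 18π²/0.9964² - 27.104 ≈ 151.835
Since 2π²/0.9964² ≈ 19.882 < 27.104, λ₁ < 0.
The n=1 mode grows fastest (−λₙ is largest for n=1) → dominates.
Asymptotic: φ ~ c₁ sin(πx/0.9964) e^{7.222t} (exponential growth at rate −λ₁ ≈ 7.222).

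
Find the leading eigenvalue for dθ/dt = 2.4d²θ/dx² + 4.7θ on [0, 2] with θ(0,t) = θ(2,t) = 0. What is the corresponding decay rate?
Eigenvalues: λₙ = 2.4n²π²/2² - 4.7.
First three modes:
  n=1: λ₁ = 2.4π²/2² - 4.7 ≈ 1.222
  n=2: λ₂ = 9.6π²/2² - 4.7 ≈ 18.987
  n=3: λ₃ = 21.6π²/2² - 4.7 ≈ 48.596
Since 2.4π²/2² ≈ 5.922 > 4.7, all λₙ > 0.
The n=1 mode decays slowest → dominates as t → ∞.
Asymptotic: θ ~ c₁ sin(πx/2) e^{-λ₁t} with decay rate λ₁ ≈ 1.222.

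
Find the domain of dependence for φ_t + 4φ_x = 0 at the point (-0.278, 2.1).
A single point: x = -8.678. The characteristic through (-0.278, 2.1) is x - 4t = const, so x = -0.278 - 4·2.1 = -8.678.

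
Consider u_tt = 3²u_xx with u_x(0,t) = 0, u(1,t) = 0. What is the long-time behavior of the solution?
As t → ∞, u oscillates (no decay). Energy is conserved; the solution oscillates indefinitely as standing waves.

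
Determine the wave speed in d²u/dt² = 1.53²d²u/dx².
Speed = 1.53. Information travels along characteristics x = x₀ ± 1.53t.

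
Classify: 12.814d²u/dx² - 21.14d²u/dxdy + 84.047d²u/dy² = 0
Elliptic (discriminant = -3861.013432).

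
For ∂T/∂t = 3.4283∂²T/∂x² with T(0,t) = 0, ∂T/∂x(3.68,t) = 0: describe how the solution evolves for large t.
T → 0. Heat escapes through the Dirichlet boundary.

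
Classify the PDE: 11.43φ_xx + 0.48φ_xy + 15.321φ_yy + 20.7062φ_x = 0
A = 11.43, B = 0.48, C = 15.321. Discriminant B² - 4AC = -700.24572. Since -700.24572 < 0, elliptic.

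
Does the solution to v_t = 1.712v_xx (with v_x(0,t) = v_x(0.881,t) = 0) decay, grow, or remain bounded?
v → constant (steady state). Heat is conserved (no flux at boundaries); solution approaches the spatial average.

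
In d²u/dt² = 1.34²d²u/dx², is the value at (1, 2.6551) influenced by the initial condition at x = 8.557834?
No. The domain of dependence is [-2.557834, 4.557834], and 8.557834 is outside this interval.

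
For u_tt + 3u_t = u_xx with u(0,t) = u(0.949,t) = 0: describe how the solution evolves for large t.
u → 0. Damping (γ=3) dissipates energy; oscillations decay exponentially.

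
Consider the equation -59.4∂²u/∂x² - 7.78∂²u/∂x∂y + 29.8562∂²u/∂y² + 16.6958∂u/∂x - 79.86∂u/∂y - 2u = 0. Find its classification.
Hyperbolic. (A = -59.4, B = -7.78, C = 29.8562 gives B² - 4AC = 7154.36152.)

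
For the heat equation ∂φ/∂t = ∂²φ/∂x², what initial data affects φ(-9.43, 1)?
The entire real line. The heat equation has infinite propagation speed: any initial disturbance instantly affects all points (though exponentially small far away).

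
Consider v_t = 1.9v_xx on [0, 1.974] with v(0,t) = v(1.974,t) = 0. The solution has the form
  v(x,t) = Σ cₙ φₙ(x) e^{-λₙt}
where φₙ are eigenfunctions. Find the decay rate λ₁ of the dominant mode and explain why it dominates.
Eigenvalues: λₙ = 1.9n²π²/1.974².
First three modes:
  n=1: λ₁ = 1.9π²/1.974² ≈ 4.812
  n=2: λ₂ = 7.6π²/1.974² ≈ 19.249 (4× faster decay)
  n=3: λ₃ = 17.1π²/1.974² ≈ 43.311 (9× faster decay)
As t → ∞, higher modes decay exponentially faster. The n=1 mode dominates: v ~ c₁ sin(πx/1.974) e^{-λ₁t}.
Decay rate: λ₁ = 1.9π²/1.974² ≈ 4.812.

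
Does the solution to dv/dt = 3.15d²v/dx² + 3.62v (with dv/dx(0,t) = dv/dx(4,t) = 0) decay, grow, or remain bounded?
v grows unboundedly. With Neumann BCs the constant mode has diffusion eigenvalue 0, so any r > 0 makes it grow like e^(3.62t); solution grows exponentially.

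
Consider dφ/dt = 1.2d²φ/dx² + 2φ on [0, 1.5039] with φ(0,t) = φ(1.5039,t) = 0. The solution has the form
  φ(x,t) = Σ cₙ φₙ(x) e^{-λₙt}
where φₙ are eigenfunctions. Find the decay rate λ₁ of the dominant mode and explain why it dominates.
Eigenvalues: λₙ = 1.2n²π²/1.5039² - 2.
First three modes:
  n=1: λ₁ = 1.2π²/1.5039² - 2 ≈ 3.237
  n=2: λ₂ = 4.8π²/1.5039² - 2 ≈ 18.946
  n=3: λ₃ = 10.8π²/1.5039² - 2 ≈ 45.129
Since 1.2π²/1.5039² ≈ 5.237 > 2, all λₙ > 0.
The n=1 mode decays slowest → dominates as t → ∞.
Asymptotic: φ ~ c₁ sin(πx/1.5039) e^{-λ₁t} with decay rate λ₁ ≈ 3.237.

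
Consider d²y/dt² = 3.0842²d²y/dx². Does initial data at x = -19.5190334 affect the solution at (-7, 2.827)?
No. The domain of dependence is [-15.7190334, 1.7190334], and -19.5190334 is outside this interval.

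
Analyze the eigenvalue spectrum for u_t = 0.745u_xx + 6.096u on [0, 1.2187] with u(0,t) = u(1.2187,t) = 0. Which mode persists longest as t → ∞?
Eigenvalues: λₙ = 0.745n²π²/1.2187² - 6.096.
First three modes:
  n=1: λ₁ = 0.745π²/1.2187² - 6.096 ≈ -1.145
  n=2: λ₂ = 2.98π²/1.2187² - 6.096 ≈ 13.707
  n=3: λ₃ = 6.705π²/1.2187² - 6.096 ≈ 38.46
Since 0.745π²/1.2187² ≈ 4.951 < 6.096, λ₁ < 0.
The n=1 mode grows fastest (−λₙ is largest for n=1) → dominates.
Asymptotic: u ~ c₁ sin(πx/1.2187) e^{1.145t} (exponential growth at rate −λ₁ ≈ 1.145).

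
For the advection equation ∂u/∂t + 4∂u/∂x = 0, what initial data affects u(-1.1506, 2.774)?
A single point: x = -12.2466. The characteristic through (-1.1506, 2.774) is x - 4t = const, so x = -1.1506 - 4·2.774 = -12.2466.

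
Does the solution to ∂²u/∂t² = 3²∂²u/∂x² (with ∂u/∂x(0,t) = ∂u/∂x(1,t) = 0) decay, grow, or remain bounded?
u oscillates about a mean that drifts linearly in t (generically unbounded; no decay). There is no damping, so the nonconstant modes persist as standing waves (energy conserved, no decay). But with Neumann conditions at both ends the constant mode has eigenvalue 0: the spatial mean M(t) of u satisfies M'' = 0, so M(t) = M(0) + M'(0)·t. Unless the initial velocity has zero mean (∫u_t(x,0)dx = 0), the solution grows linearly in t (unbounded, though not exponentially); if it does have zero mean, the solution stays bounded and simply oscillates.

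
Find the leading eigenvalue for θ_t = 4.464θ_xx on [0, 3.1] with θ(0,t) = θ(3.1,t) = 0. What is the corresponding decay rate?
Eigenvalues: λₙ = 4.464n²π²/3.1².
First three modes:
  n=1: λ₁ = 4.464π²/3.1² ≈ 4.585
  n=2: λ₂ = 17.856π²/3.1² ≈ 18.338 (4× faster decay)
  n=3: λ₃ = 40.176π²/3.1² ≈ 41.261 (9× faster decay)
As t → ∞, higher modes decay exponentially faster. The n=1 mode dominates: θ ~ c₁ sin(πx/3.1) e^{-λ₁t}.
Decay rate: λ₁ = 4.464π²/3.1² ≈ 4.585.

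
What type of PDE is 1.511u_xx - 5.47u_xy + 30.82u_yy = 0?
With A = 1.511, B = -5.47, C = 30.82, the discriminant is -156.35518. This is an elliptic PDE.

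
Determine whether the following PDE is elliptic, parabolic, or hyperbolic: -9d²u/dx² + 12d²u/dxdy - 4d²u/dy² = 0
Coefficients: A = -9, B = 12, C = -4. B² - 4AC = 0, which is zero, so the equation is parabolic.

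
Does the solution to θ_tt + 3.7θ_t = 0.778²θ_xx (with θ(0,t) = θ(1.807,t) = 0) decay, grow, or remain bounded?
θ → 0. Damping (γ=3.7) dissipates energy; oscillations decay exponentially.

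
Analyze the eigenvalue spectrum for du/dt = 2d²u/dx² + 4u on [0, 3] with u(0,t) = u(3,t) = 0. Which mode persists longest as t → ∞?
Eigenvalues: λₙ = 2n²π²/3² - 4.
First three modes:
  n=1: λ₁ = 2π²/3² - 4 ≈ -1.807
  n=2: λ₂ = 8π²/3² - 4 ≈ 4.773
  n=3: λ₃ = 18π²/3² - 4 ≈ 15.739
Since 2π²/3² ≈ 2.193 < 4, λ₁ < 0.
The n=1 mode grows fastest (−λₙ is largest for n=1) → dominates.
Asymptotic: u ~ c₁ sin(πx/3) e^{1.807t} (exponential growth at rate −λ₁ ≈ 1.807).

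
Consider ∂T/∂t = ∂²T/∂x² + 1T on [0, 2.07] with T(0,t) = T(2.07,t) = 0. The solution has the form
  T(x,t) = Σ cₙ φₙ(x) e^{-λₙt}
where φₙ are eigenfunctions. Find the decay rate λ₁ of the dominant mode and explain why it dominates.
Eigenvalues: λₙ = n²π²/2.07² - 1.
First three modes:
  n=1: λ₁ = π²/2.07² - 1 ≈ 1.303
  n=2: λ₂ = 4π²/2.07² - 1 ≈ 8.213
  n=3: λ₃ = 9π²/2.07² - 1 ≈ 19.73
Since π²/2.07² ≈ 2.303 > 1, all λₙ > 0.
The n=1 mode decays slowest → dominates as t → ∞.
Asymptotic: T ~ c₁ sin(πx/2.07) e^{-λ₁t} with decay rate λ₁ ≈ 1.303.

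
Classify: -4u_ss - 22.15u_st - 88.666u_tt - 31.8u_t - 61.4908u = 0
Elliptic (discriminant = -928.0335).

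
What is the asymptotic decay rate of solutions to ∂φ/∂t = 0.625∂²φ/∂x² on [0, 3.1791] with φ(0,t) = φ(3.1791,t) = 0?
Eigenvalues: λₙ = 0.625n²π²/3.1791².
First three modes:
  n=1: λ₁ = 0.625π²/3.1791² ≈ 0.61
  n=2: λ₂ = 2.5π²/3.1791² ≈ 2.441 (4× faster decay)
  n=3: λ₃ = 5.625π²/3.1791² ≈ 5.493 (9× faster decay)
As t → ∞, higher modes decay exponentially faster. The n=1 mode dominates: φ ~ c₁ sin(πx/3.1791) e^{-λ₁t}.
Decay rate: λ₁ = 0.625π²/3.1791² ≈ 0.61.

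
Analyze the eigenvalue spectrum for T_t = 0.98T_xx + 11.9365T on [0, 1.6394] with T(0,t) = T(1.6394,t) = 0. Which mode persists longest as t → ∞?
Eigenvalues: λₙ = 0.98n²π²/1.6394² - 11.9365.
First three modes:
  n=1: λ₁ = 0.98π²/1.6394² - 11.9365 ≈ -8.338
  n=2: λ₂ = 3.92π²/1.6394² - 11.9365 ≈ 2.459
  n=3: λ₃ = 8.82π²/1.6394² - 11.9365 ≈ 20.453
Since 0.98π²/1.6394² ≈ 3.599 < 11.9365, λ₁ < 0.
The n=1 mode grows fastest (−λₙ is largest for n=1) → dominates.
Asymptotic: T ~ c₁ sin(πx/1.6394) e^{8.338t} (exponential growth at rate −λ₁ ≈ 8.338).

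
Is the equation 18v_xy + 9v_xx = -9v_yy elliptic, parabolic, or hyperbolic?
Rewriting in standard form: 9v_xx + 18v_xy + 9v_yy = 0. Computing B² - 4AC with A = 9, B = 18, C = 9: discriminant = 0 (zero). Answer: parabolic.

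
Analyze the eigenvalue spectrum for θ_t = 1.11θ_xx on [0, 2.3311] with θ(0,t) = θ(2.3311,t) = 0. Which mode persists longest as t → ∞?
Eigenvalues: λₙ = 1.11n²π²/2.3311².
First three modes:
  n=1: λ₁ = 1.11π²/2.3311² ≈ 2.016
  n=2: λ₂ = 4.44π²/2.3311² ≈ 8.064 (4× faster decay)
  n=3: λ₃ = 9.99π²/2.3311² ≈ 18.144 (9× faster decay)
As t → ∞, higher modes decay exponentially faster. The n=1 mode dominates: θ ~ c₁ sin(πx/2.3311) e^{-λ₁t}.
Decay rate: λ₁ = 1.11π²/2.3311² ≈ 2.016.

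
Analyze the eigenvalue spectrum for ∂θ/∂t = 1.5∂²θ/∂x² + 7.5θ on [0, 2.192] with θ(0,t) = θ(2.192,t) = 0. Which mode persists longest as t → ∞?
Eigenvalues: λₙ = 1.5n²π²/2.192² - 7.5.
First three modes:
  n=1: λ₁ = 1.5π²/2.192² - 7.5 ≈ -4.419
  n=2: λ₂ = 6π²/2.192² - 7.5 ≈ 4.825
  n=3: λ₃ = 13.5π²/2.192² - 7.5 ≈ 20.23
Since 1.5π²/2.192² ≈ 3.081 < 7.5, λ₁ < 0.
The n=1 mode grows fastest (−λₙ is largest for n=1) → dominates.
Asymptotic: θ ~ c₁ sin(πx/2.192) e^{4.419t} (exponential growth at rate −λ₁ ≈ 4.419).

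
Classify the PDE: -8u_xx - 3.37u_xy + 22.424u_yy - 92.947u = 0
A = -8, B = -3.37, C = 22.424. Discriminant B² - 4AC = 728.9249. Since 728.9249 > 0, hyperbolic.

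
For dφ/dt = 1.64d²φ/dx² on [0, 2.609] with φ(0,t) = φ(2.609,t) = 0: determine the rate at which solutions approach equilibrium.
Eigenvalues: λₙ = 1.64n²π²/2.609².
First three modes:
  n=1: λ₁ = 1.64π²/2.609² ≈ 2.378
  n=2: λ₂ = 6.56π²/2.609² ≈ 9.512 (4× faster decay)
  n=3: λ₃ = 14.76π²/2.609² ≈ 21.401 (9× faster decay)
As t → ∞, higher modes decay exponentially faster. The n=1 mode dominates: φ ~ c₁ sin(πx/2.609) e^{-λ₁t}.
Decay rate: λ₁ = 1.64π²/2.609² ≈ 2.378.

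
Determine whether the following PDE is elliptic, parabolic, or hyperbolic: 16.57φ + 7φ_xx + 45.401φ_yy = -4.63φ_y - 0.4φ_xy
Rewriting in standard form: 7φ_xx + 0.4φ_xy + 45.401φ_yy + 4.63φ_y + 16.57φ = 0. Coefficients: A = 7, B = 0.4, C = 45.401. B² - 4AC = -1271.068, which is negative, so the equation is elliptic.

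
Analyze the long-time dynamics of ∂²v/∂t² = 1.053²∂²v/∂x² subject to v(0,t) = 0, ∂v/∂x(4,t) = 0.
Long-time behavior: v oscillates (no decay). Energy is conserved; the solution oscillates indefinitely as standing waves.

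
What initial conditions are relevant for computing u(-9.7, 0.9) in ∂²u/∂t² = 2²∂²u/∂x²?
Domain of dependence: [-11.5, -7.9]. Signals travel at speed 2, so data within |x - -9.7| ≤ 2·0.9 = 1.8 can reach the point.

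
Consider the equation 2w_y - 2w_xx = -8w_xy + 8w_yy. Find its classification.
Rewriting in standard form: -2w_xx + 8w_xy - 8w_yy + 2w_y = 0. Parabolic. (A = -2, B = 8, C = -8 gives B² - 4AC = 0.)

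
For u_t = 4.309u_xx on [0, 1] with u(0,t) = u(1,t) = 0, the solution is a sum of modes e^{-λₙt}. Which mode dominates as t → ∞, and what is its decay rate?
Eigenvalues: λₙ = 4.309n²π².
First three modes:
  n=1: λ₁ = 4.309π² ≈ 42.528
  n=2: λ₂ = 17.236π² ≈ 170.113 (4× faster decay)
  n=3: λ₃ = 38.781π² ≈ 382.753 (9× faster decay)
As t → ∞, higher modes decay exponentially faster. The n=1 mode dominates: u ~ c₁ sin(πx) e^{-λ₁t}.
Decay rate: λ₁ = 4.309π² ≈ 42.528.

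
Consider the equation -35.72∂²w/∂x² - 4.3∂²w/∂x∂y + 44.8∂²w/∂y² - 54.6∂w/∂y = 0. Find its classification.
Hyperbolic. (A = -35.72, B = -4.3, C = 44.8 gives B² - 4AC = 6419.514.)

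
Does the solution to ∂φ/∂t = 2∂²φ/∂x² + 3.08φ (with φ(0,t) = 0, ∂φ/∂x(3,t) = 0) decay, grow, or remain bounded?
φ grows unboundedly. Reaction dominates diffusion (r=3.08 > κπ²/(4L²)≈0.55); solution grows exponentially.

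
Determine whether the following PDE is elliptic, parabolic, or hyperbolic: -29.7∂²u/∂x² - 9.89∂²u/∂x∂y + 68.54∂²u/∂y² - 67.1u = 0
Coefficients: A = -29.7, B = -9.89, C = 68.54. B² - 4AC = 8240.3641, which is positive, so the equation is hyperbolic.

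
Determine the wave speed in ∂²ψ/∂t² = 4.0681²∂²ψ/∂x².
Speed = 4.0681. Information travels along characteristics x = x₀ ± 4.0681t.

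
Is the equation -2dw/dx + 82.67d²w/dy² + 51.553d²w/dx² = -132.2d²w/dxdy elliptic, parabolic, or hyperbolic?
Rewriting in standard form: 51.553d²w/dx² + 132.2d²w/dxdy + 82.67d²w/dy² - 2dw/dx = 0. Computing B² - 4AC with A = 51.553, B = 132.2, C = 82.67: discriminant = 429.29396 (positive). Answer: hyperbolic.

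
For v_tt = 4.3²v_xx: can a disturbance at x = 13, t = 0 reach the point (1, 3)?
Yes. The domain of dependence is [-11.9, 13.9], and 13 ∈ [-11.9, 13.9].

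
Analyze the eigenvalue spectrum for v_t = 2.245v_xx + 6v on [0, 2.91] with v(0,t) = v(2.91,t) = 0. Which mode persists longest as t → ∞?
Eigenvalues: λₙ = 2.245n²π²/2.91² - 6.
First three modes:
  n=1: λ₁ = 2.245π²/2.91² - 6 ≈ -3.383
  n=2: λ₂ = 8.98π²/2.91² - 6 ≈ 4.466
  n=3: λ₃ = 20.205π²/2.91² - 6 ≈ 17.549
Since 2.245π²/2.91² ≈ 2.617 < 6, λ₁ < 0.
The n=1 mode grows fastest (−λₙ is largest for n=1) → dominates.
Asymptotic: v ~ c₁ sin(πx/2.91) e^{3.383t} (exponential growth at rate −λ₁ ≈ 3.383).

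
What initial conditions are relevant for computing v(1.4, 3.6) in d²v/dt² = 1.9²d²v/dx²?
Domain of dependence: [-5.44, 8.24]. Signals travel at speed 1.9, so data within |x - 1.4| ≤ 1.9·3.6 = 6.84 can reach the point.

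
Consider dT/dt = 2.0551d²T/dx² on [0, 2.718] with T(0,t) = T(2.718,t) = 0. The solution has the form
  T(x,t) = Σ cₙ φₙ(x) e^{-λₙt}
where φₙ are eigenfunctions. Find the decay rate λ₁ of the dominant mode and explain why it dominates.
Eigenvalues: λₙ = 2.0551n²π²/2.718².
First three modes:
  n=1: λ₁ = 2.0551π²/2.718² ≈ 2.746
  n=2: λ₂ = 8.2204π²/2.718² ≈ 10.982 (4× faster decay)
  n=3: λ₃ = 18.4959π²/2.718² ≈ 24.71 (9× faster decay)
As t → ∞, higher modes decay exponentially faster. The n=1 mode dominates: T ~ c₁ sin(πx/2.718) e^{-λ₁t}.
Decay rate: λ₁ = 2.0551π²/2.718² ≈ 2.746.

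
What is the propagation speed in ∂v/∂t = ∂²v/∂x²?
Infinite. The heat equation is parabolic, not hyperbolic, so disturbances propagate instantly.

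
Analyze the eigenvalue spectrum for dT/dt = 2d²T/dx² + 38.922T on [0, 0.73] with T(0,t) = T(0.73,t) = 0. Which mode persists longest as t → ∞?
Eigenvalues: λₙ = 2n²π²/0.73² - 38.922.
First three modes:
  n=1: λ₁ = 2π²/0.73² - 38.922 ≈ -1.881
  n=2: λ₂ = 8π²/0.73² - 38.922 ≈ 109.242
  n=3: λ₃ = 18π²/0.73² - 38.922 ≈ 294.448
Since 2π²/0.73² ≈ 37.041 < 38.922, λ₁ < 0.
The n=1 mode grows fastest (−λₙ is largest for n=1) → dominates.
Asymptotic: T ~ c₁ sin(πx/0.73) e^{1.881t} (exponential growth at rate −λ₁ ≈ 1.881).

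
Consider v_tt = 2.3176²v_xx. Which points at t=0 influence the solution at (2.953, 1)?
Domain of dependence: [0.6354, 5.2706]. Signals travel at speed 2.3176, so data within |x - 2.953| ≤ 2.3176·1 = 2.3176 can reach the point.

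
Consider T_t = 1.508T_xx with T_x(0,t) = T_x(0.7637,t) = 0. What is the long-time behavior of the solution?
As t → ∞, T → constant (steady state). Heat is conserved (no flux at boundaries); solution approaches the spatial average.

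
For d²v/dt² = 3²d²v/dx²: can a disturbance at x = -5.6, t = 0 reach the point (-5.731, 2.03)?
Yes. The domain of dependence is [-11.821, 0.359], and -5.6 ∈ [-11.821, 0.359].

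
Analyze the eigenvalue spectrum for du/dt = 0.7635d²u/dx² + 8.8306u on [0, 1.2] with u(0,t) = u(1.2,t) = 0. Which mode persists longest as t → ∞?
Eigenvalues: λₙ = 0.7635n²π²/1.2² - 8.8306.
First three modes:
  n=1: λ₁ = 0.7635π²/1.2² - 8.8306 ≈ -3.598
  n=2: λ₂ = 3.054π²/1.2² - 8.8306 ≈ 12.101
  n=3: λ₃ = 6.8715π²/1.2² - 8.8306 ≈ 38.266
Since 0.7635π²/1.2² ≈ 5.233 < 8.8306, λ₁ < 0.
The n=1 mode grows fastest (−λₙ is largest for n=1) → dominates.
Asymptotic: u ~ c₁ sin(πx/1.2) e^{3.598t} (exponential growth at rate −λ₁ ≈ 3.598).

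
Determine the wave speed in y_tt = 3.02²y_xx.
Speed = 3.02. Information travels along characteristics x = x₀ ± 3.02t.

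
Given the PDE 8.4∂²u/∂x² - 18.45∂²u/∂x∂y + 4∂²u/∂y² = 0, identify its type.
The second-order coefficients are A = 8.4, B = -18.45, C = 4. Since B² - 4AC = 206.0025 > 0, this is a hyperbolic PDE.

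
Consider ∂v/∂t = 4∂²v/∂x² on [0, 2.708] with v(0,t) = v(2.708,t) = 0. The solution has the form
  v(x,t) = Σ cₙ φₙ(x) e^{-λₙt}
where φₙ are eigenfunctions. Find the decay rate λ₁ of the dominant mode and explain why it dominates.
Eigenvalues: λₙ = 4n²π²/2.708².
First three modes:
  n=1: λ₁ = 4π²/2.708² ≈ 5.383
  n=2: λ₂ = 16π²/2.708² ≈ 21.534 (4× faster decay)
  n=3: λ₃ = 36π²/2.708² ≈ 48.451 (9× faster decay)
As t → ∞, higher modes decay exponentially faster. The n=1 mode dominates: v ~ c₁ sin(πx/2.708) e^{-λ₁t}.
Decay rate: λ₁ = 4π²/2.708² ≈ 5.383.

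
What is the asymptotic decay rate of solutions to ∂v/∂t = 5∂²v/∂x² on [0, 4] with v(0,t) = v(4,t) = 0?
Eigenvalues: λₙ = 5n²π²/4².
First three modes:
  n=1: λ₁ = 5π²/4² ≈ 3.084
  n=2: λ₂ = 20π²/4² ≈ 12.337 (4× faster decay)
  n=3: λ₃ = 45π²/4² ≈ 27.758 (9× faster decay)
As t → ∞, higher modes decay exponentially faster. The n=1 mode dominates: v ~ c₁ sin(πx/4) e^{-λ₁t}.
Decay rate: λ₁ = 5π²/4² ≈ 3.084.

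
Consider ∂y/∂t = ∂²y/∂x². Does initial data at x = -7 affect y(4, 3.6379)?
Yes, for any finite x. The heat equation has infinite propagation speed, so all initial data affects all points at any t > 0.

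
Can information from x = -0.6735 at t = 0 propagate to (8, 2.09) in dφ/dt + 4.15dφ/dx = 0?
Yes. The characteristic through (8, 2.09) passes through x = -0.6735.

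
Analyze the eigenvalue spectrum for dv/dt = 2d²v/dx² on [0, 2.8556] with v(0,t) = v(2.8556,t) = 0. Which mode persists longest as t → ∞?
Eigenvalues: λₙ = 2n²π²/2.8556².
First three modes:
  n=1: λ₁ = 2π²/2.8556² ≈ 2.421
  n=2: λ₂ = 8π²/2.8556² ≈ 9.683 (4× faster decay)
  n=3: λ₃ = 18π²/2.8556² ≈ 21.786 (9× faster decay)
As t → ∞, higher modes decay exponentially faster. The n=1 mode dominates: v ~ c₁ sin(πx/2.8556) e^{-λ₁t}.
Decay rate: λ₁ = 2π²/2.8556² ≈ 2.421.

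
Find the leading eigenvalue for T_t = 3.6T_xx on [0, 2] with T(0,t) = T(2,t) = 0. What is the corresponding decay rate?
Eigenvalues: λₙ = 3.6n²π²/2².
First three modes:
  n=1: λ₁ = 3.6π²/2² ≈ 8.883
  n=2: λ₂ = 14.4π²/2² ≈ 35.531 (4× faster decay)
  n=3: λ₃ = 32.4π²/2² ≈ 79.944 (9× faster decay)
As t → ∞, higher modes decay exponentially faster. The n=1 mode dominates: T ~ c₁ sin(πx/2) e^{-λ₁t}.
Decay rate: λ₁ = 3.6π²/2² ≈ 8.883.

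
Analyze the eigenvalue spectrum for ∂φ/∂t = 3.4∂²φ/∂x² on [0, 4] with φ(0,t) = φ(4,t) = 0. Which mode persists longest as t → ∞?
Eigenvalues: λₙ = 3.4n²π²/4².
First three modes:
  n=1: λ₁ = 3.4π²/4² ≈ 2.097
  n=2: λ₂ = 13.6π²/4² ≈ 8.389 (4× faster decay)
  n=3: λ₃ = 30.6π²/4² ≈ 18.876 (9× faster decay)
As t → ∞, higher modes decay exponentially faster. The n=1 mode dominates: φ ~ c₁ sin(πx/4) e^{-λ₁t}.
Decay rate: λ₁ = 3.4π²/4² ≈ 2.097.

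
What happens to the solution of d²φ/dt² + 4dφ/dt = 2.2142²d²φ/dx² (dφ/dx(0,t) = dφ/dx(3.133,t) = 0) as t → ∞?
φ → constant (steady state). Damping (γ=4) dissipates the nonconstant modes; with Neumann BCs the spatial average obeys M''+γM'=0 and tends to a finite limit.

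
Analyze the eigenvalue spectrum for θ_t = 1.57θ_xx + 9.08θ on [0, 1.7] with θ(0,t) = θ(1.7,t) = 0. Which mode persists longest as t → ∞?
Eigenvalues: λₙ = 1.57n²π²/1.7² - 9.08.
First three modes:
  n=1: λ₁ = 1.57π²/1.7² - 9.08 ≈ -3.718
  n=2: λ₂ = 6.28π²/1.7² - 9.08 ≈ 12.367
  n=3: λ₃ = 14.13π²/1.7² - 9.08 ≈ 39.175
Since 1.57π²/1.7² ≈ 5.362 < 9.08, λ₁ < 0.
The n=1 mode grows fastest (−λₙ is largest for n=1) → dominates.
Asymptotic: θ ~ c₁ sin(πx/1.7) e^{3.718t} (exponential growth at rate −λ₁ ≈ 3.718).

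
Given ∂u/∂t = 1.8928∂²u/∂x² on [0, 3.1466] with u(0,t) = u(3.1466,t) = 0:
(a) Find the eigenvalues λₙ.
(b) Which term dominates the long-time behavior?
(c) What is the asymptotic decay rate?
Eigenvalues: λₙ = 1.8928n²π²/3.1466².
First three modes:
  n=1: λ₁ = 1.8928π²/3.1466² ≈ 1.887
  n=2: λ₂ = 7.5712π²/3.1466² ≈ 7.547 (4× faster decay)
  n=3: λ₃ = 17.0352π²/3.1466² ≈ 16.981 (9× faster decay)
As t → ∞, higher modes decay exponentially faster. The n=1 mode dominates: u ~ c₁ sin(πx/3.1466) e^{-λ₁t}.
Decay rate: λ₁ = 1.8928π²/3.1466² ≈ 1.887.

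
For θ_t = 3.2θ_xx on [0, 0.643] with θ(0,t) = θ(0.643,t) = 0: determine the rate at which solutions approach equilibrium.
Eigenvalues: λₙ = 3.2n²π²/0.643².
First three modes:
  n=1: λ₁ = 3.2π²/0.643² ≈ 76.388
  n=2: λ₂ = 12.8π²/0.643² ≈ 305.554 (4× faster decay)
  n=3: λ₃ = 28.8π²/0.643² ≈ 687.496 (9× faster decay)
As t → ∞, higher modes decay exponentially faster. The n=1 mode dominates: θ ~ c₁ sin(πx/0.643) e^{-λ₁t}.
Decay rate: λ₁ = 3.2π²/0.643² ≈ 76.388.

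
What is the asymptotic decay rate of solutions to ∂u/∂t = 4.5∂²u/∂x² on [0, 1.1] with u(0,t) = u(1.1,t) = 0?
Eigenvalues: λₙ = 4.5n²π²/1.1².
First three modes:
  n=1: λ₁ = 4.5π²/1.1² ≈ 36.705
  n=2: λ₂ = 18π²/1.1² ≈ 146.821 (4× faster decay)
  n=3: λ₃ = 40.5π²/1.1² ≈ 330.346 (9× faster decay)
As t → ∞, higher modes decay exponentially faster. The n=1 mode dominates: u ~ c₁ sin(πx/1.1) e^{-λ₁t}.
Decay rate: λ₁ = 4.5π²/1.1² ≈ 36.705.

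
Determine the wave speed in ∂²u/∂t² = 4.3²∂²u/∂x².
Speed = 4.3. Information travels along characteristics x = x₀ ± 4.3t.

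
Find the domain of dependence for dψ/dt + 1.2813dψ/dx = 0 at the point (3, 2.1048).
A single point: x = 0.30311976. The characteristic through (3, 2.1048) is x - 1.2813t = const, so x = 3 - 1.2813·2.1048 = 0.30311976.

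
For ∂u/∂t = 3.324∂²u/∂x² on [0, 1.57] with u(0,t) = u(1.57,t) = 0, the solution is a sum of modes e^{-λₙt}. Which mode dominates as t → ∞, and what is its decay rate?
Eigenvalues: λₙ = 3.324n²π²/1.57².
First three modes:
  n=1: λ₁ = 3.324π²/1.57² ≈ 13.309
  n=2: λ₂ = 13.296π²/1.57² ≈ 53.238 (4× faster decay)
  n=3: λ₃ = 29.916π²/1.57² ≈ 119.785 (9× faster decay)
As t → ∞, higher modes decay exponentially faster. The n=1 mode dominates: u ~ c₁ sin(πx/1.57) e^{-λ₁t}.
Decay rate: λ₁ = 3.324π²/1.57² ≈ 13.309.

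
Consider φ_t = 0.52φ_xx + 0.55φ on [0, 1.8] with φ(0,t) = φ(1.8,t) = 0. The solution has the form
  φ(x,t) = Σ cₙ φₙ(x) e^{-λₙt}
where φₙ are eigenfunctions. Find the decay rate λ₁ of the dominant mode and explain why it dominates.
Eigenvalues: λₙ = 0.52n²π²/1.8² - 0.55.
First three modes:
  n=1: λ₁ = 0.52π²/1.8² - 0.55 ≈ 1.034
  n=2: λ₂ = 2.08π²/1.8² - 0.55 ≈ 5.786
  n=3: λ₃ = 4.68π²/1.8² - 0.55 ≈ 13.706
Since 0.52π²/1.8² ≈ 1.584 > 0.55, all λₙ > 0.
The n=1 mode decays slowest → dominates as t → ∞.
Asymptotic: φ ~ c₁ sin(πx/1.8) e^{-λ₁t} with decay rate λ₁ ≈ 1.034.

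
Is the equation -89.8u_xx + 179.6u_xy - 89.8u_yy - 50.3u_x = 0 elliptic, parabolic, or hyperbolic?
Computing B² - 4AC with A = -89.8, B = 179.6, C = -89.8: discriminant = 0 (zero). Answer: parabolic.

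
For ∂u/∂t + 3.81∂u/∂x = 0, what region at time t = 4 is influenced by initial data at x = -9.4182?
At x = 5.8218. The characteristic carries data from (-9.4182, 0) to (5.8218, 4).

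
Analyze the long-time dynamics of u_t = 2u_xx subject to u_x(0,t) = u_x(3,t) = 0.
Long-time behavior: u → constant (steady state). Heat is conserved (no flux at boundaries); solution approaches the spatial average.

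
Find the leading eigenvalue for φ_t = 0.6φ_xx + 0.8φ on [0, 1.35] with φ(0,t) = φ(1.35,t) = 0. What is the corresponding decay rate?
Eigenvalues: λₙ = 0.6n²π²/1.35² - 0.8.
First three modes:
  n=1: λ₁ = 0.6π²/1.35² - 0.8 ≈ 2.449
  n=2: λ₂ = 2.4π²/1.35² - 0.8 ≈ 12.197
  n=3: λ₃ = 5.4π²/1.35² - 0.8 ≈ 28.443
Since 0.6π²/1.35² ≈ 3.249 > 0.8, all λₙ > 0.
The n=1 mode decays slowest → dominates as t → ∞.
Asymptotic: φ ~ c₁ sin(πx/1.35) e^{-λ₁t} with decay rate λ₁ ≈ 2.449.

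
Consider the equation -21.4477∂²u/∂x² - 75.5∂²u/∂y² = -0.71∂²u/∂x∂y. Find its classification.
Rewriting in standard form: -21.4477∂²u/∂x² + 0.71∂²u/∂x∂y - 75.5∂²u/∂y² = 0. Elliptic. (A = -21.4477, B = 0.71, C = -75.5 gives B² - 4AC = -6476.7013.)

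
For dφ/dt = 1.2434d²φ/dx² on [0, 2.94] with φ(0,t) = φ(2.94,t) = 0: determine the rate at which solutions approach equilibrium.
Eigenvalues: λₙ = 1.2434n²π²/2.94².
First three modes:
  n=1: λ₁ = 1.2434π²/2.94² ≈ 1.42
  n=2: λ₂ = 4.9736π²/2.94² ≈ 5.679 (4× faster decay)
  n=3: λ₃ = 11.1906π²/2.94² ≈ 12.778 (9× faster decay)
As t → ∞, higher modes decay exponentially faster. The n=1 mode dominates: φ ~ c₁ sin(πx/2.94) e^{-λ₁t}.
Decay rate: λ₁ = 1.2434π²/2.94² ≈ 1.42.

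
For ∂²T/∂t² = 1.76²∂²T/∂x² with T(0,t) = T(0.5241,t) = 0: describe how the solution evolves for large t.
T oscillates (no decay). Energy is conserved; the solution oscillates indefinitely as standing waves.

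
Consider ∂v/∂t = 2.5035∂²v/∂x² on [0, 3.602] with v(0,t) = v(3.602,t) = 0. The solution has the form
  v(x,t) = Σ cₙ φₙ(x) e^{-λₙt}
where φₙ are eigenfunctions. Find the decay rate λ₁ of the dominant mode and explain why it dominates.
Eigenvalues: λₙ = 2.5035n²π²/3.602².
First three modes:
  n=1: λ₁ = 2.5035π²/3.602² ≈ 1.904
  n=2: λ₂ = 10.014π²/3.602² ≈ 7.618 (4× faster decay)
  n=3: λ₃ = 22.5315π²/3.602² ≈ 17.14 (9× faster decay)
As t → ∞, higher modes decay exponentially faster. The n=1 mode dominates: v ~ c₁ sin(πx/3.602) e^{-λ₁t}.
Decay rate: λ₁ = 2.5035π²/3.602² ≈ 1.904.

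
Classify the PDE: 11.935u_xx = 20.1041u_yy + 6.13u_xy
Rewriting in standard form: 11.935u_xx - 6.13u_xy - 20.1041u_yy = 0. A = 11.935, B = -6.13, C = -20.1041. Discriminant B² - 4AC = 997.346634. Since 997.346634 > 0, hyperbolic.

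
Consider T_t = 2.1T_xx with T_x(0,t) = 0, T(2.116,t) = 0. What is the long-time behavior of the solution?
As t → ∞, T → 0. Heat escapes through the Dirichlet boundary.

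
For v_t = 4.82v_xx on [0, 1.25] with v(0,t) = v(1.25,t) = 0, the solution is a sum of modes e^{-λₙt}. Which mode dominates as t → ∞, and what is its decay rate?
Eigenvalues: λₙ = 4.82n²π²/1.25².
First three modes:
  n=1: λ₁ = 4.82π²/1.25² ≈ 30.446
  n=2: λ₂ = 19.28π²/1.25² ≈ 121.783 (4× faster decay)
  n=3: λ₃ = 43.38π²/1.25² ≈ 274.012 (9× faster decay)
As t → ∞, higher modes decay exponentially faster. The n=1 mode dominates: v ~ c₁ sin(πx/1.25) e^{-λ₁t}.
Decay rate: λ₁ = 4.82π²/1.25² ≈ 30.446.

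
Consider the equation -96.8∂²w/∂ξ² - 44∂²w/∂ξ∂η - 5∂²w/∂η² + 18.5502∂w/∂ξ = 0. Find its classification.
Parabolic. (A = -96.8, B = -44, C = -5 gives B² - 4AC = 0.)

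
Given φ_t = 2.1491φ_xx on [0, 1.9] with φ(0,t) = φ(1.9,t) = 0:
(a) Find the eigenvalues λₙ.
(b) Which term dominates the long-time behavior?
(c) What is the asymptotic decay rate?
Eigenvalues: λₙ = 2.1491n²π²/1.9².
First three modes:
  n=1: λ₁ = 2.1491π²/1.9² ≈ 5.876
  n=2: λ₂ = 8.5964π²/1.9² ≈ 23.502 (4× faster decay)
  n=3: λ₃ = 19.3419π²/1.9² ≈ 52.88 (9× faster decay)
As t → ∞, higher modes decay exponentially faster. The n=1 mode dominates: φ ~ c₁ sin(πx/1.9) e^{-λ₁t}.
Decay rate: λ₁ = 2.1491π²/1.9² ≈ 5.876.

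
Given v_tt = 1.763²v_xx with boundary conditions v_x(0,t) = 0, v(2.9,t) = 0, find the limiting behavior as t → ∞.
v oscillates (no decay). Energy is conserved; the solution oscillates indefinitely as standing waves.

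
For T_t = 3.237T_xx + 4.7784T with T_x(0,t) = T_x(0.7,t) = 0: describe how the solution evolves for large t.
T grows unboundedly. With Neumann BCs the constant mode has diffusion eigenvalue 0, so any r > 0 makes it grow like e^(4.7784t); solution grows exponentially.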